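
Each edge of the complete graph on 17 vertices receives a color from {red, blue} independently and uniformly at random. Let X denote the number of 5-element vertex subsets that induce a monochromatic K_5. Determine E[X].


Let X = Σ_S X_S over the C(17, 5) = 6188 subsets S of size 5, where X_S = 1 if the K_5 on S is monochromatic.
For a fixed S, the K_5 on S has C(5, 2) = 10 edges. P[all 10 edges red] = (1/2)^10, and likewise for blue, so P[monochromatic] = 2·(1/2)^10 = 2^{1 − 10} = 1/512.
By linearity: E[X] = C(17, 5) · 2^{1 − 10} = 6188 · 1/512 = 1547/128.
Numerically: E[X] ≈ 12.085938.

E[X] = C(17,5)·2^(1−C(5,2)) = 1547/128 ≈ 12.085938.


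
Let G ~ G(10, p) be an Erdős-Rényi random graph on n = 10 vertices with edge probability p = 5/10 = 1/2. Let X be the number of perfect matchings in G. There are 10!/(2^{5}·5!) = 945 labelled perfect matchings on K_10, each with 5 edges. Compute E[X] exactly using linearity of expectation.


K_10 has 10!/(2^{5}·5!) = 945 labelled perfect matchings.
For each such perfect matching H, let X_H = 1 if all 5 edges of H are present in G. Then P[X_H = 1] = p^{5} = (1/2)^{5} = 1/32.
Summing the indicators: E[X] = Σ_H E[X_H] = 945 · p^{5} = 945 · 1/32 = 945/32.
Numerically: E[X] ≈ 29.53.

E[X] = 945 · (1/2)^{5} = 945/32 ≈ 29.53.


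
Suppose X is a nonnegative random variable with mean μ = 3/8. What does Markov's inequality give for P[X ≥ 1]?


μ = E[X] = 3/8, a = 1.
Markov: P[X ≥ 1] ≤ μ/a = (3/8)/1 = 3/8.
Numerically: ≈ 0.37500.
(Since a = 1 > μ = 0.37500, the bound 3/8 is < 1 and informative.)

P[X ≥ 1] ≤ 3/8 ≈ 0.37500.


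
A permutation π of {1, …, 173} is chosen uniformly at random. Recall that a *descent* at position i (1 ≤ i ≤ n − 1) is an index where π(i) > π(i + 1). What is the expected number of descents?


Write X = Σ X_I over i = 1, …, 172, with X_I the indicator of one descent.
There are 172 indicators.
For each fixed i, the pair (π(i), π(i+1)) is a uniformly random ordered pair of distinct values from {1, …, 173}; by symmetry P[π(i) > π(i+1)] = 1/2.
By linearity: E[X] = 172 · (1/2) = (173 − 1) · (1/2) = 86 ≈ 86.00000.

E[X] = 86 = 86.00000.


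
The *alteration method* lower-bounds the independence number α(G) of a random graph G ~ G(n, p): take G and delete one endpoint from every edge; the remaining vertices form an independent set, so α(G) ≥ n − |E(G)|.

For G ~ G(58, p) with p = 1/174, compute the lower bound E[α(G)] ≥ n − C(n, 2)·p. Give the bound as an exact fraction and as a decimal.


E[|E(G)|] = C(58, 2)·p = 1653 · (1/174) = 19/2.
E[α(G)] ≥ n − E[|E(G)|] = 58 − 19/2 = 97/2.
Numerically: ≈ 48.500.
(This is only a lower bound; the true E[α(G)] may be larger.)

E[α(G)] ≥ 97/2 ≈ 48.500.


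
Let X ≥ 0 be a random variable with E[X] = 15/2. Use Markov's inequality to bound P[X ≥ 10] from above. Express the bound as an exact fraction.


μ = E[X] = 15/2, a = 10.
Markov: P[X ≥ 10] ≤ μ/a = (15/2)/10 = 3/4.
Numerically: ≈ 0.750000.
(Since a = 10 > μ = 7.500000, the bound 3/4 is < 1 and informative.)

P[X ≥ 10] ≤ 3/4 ≈ 0.750000.


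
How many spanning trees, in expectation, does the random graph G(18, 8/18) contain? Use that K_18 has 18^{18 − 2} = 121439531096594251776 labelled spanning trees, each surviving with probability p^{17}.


K_18 has 18^{18 − 2} = 121439531096594251776 labelled spanning trees.
For each such spanning tree H, let X_H = 1 if all 17 edges of H are present in G. Then P[X_H = 1] = p^{17} = (4/9)^{17} = 17179869184/16677181699666569.
By linearity: E[X] = Σ_H E[X_H] = 121439531096594251776 · p^{17} = 121439531096594251776 · 17179869184/16677181699666569 = 1125899906842624/9.
Numerically: E[X] ≈ 1.25e+14.

E[X] = 121439531096594251776 · (4/9)^{17} = 1125899906842624/9 ≈ 1.25e+14.


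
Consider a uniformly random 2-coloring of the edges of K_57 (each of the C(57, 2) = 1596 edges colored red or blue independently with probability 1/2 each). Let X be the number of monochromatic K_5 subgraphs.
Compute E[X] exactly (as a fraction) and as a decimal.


Let X = Σ_S X_S over the C(57, 5) = 4187106 subsets S of size 5, where X_S = 1 if the K_5 on S is monochromatic.
For a fixed S, the K_5 on S has C(5, 2) = 10 edges. P[all 10 edges red] = (1/2)^10, and likewise for blue, so P[monochromatic] = 2·(1/2)^10 = 2^{1 − 10} = 1/512.
Summing: E[X] = C(57, 5) · 2^{1 − 10} = 4187106 · 1/512 = 2093553/256.
Numerically: E[X] ≈ 8177.94141.

E[X] = C(57,5)·2^(1−C(5,2)) = 2093553/256 ≈ 8177.94141.


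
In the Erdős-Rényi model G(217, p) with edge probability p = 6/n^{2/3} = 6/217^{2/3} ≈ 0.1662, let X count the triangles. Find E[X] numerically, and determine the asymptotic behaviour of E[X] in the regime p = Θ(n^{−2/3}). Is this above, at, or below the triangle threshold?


Number of potential triangles: C(217, 3) = 1679580.
Each occurs with probability p³ ≈ (0.1662)³ ≈ 4.587059e-03.
By linearity: E[X] = C(217, 3)·p³ ≈ 1679580 · 4.587059e-03 ≈ 7704.3318.
Since α = 2/3 < 1, p = c/n^{2/3} ≫ 1/n is above the triangle threshold p ~ 1/n. Asymptotically E[X] ~ (c³/6)·n^{3(1−α)} = (6³/6)·n^{1} → ∞; triangles are abundant w.h.p.

E[X] ≈ 7704.3318; in regime p = Θ(1/n^{2/3}) E[X] diverges (above the triangle threshold p ~ 1/n).


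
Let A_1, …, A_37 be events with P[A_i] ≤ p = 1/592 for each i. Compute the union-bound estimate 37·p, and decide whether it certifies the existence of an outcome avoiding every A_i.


Union bound: P[∪_{i=1}^{37} A_i] ≤ Σ_i P[A_i] ≤ 37·p = 37·(1/592) = 1/16.
Numerically: 1/16 ≈ 0.0625.
Is 1/16 < 1? YES.
Since P[∪ A_i] ≤ 1/16 < 1, the complement has P[∩ A_i^c] ≥ 1 − 1/16 = 15/16 > 0, so some outcome avoids every A_i.

37·p = 1/16 ≈ 0.0625; existence CERTIFIED by the union bound.


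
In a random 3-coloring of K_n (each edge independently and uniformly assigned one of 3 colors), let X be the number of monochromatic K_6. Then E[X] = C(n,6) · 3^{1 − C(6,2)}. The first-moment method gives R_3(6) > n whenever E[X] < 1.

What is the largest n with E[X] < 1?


We need C(n, 6) · 3^{1 − 15} < 1, i.e. C(n, 6) < 3^{15 − 1} = 4782969.
Check values of n near the boundary:
  n = 39: C(39, 6) = 3262623; 3262623 < 4782969? YES
  n = 40: C(40, 6) = 3838380; 3838380 < 4782969? YES
  n = 41: C(41, 6) = 4496388; 4496388 < 4782969? YES
  n = 42: C(42, 6) = 5245786; 5245786 < 4782969? NO
  n = 43: C(43, 6) = 6096454; 6096454 < 4782969? NO
  n = 44: C(44, 6) = 7059052; 7059052 < 4782969? NO
The largest n with C(n, 6) < 4782969 is n = 41 (where E[X] = 1498796/1594323 ≈ 0.940083). Hence R_3(6) > 41, i.e. R_3(6) ≥ 42.

Largest n = 41; hence R_3(6) > 41.


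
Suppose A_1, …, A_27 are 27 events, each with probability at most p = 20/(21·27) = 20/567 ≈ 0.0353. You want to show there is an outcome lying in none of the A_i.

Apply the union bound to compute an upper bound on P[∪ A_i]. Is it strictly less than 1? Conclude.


Union bound: P[∪_{i=1}^{27} A_i] ≤ Σ_i P[A_i] ≤ 27·p = 27·(20/567) = 20/21.
Numerically: 20/21 ≈ 0.9524.
Is 20/21 < 1? YES.
Since P[∪ A_i] ≤ 20/21 < 1, the complement has P[∩ A_i^c] ≥ 1 − 20/21 = 1/21 > 0, so some outcome avoids every A_i.

27·p = 20/21 ≈ 0.9524; existence CERTIFIED by the union bound.


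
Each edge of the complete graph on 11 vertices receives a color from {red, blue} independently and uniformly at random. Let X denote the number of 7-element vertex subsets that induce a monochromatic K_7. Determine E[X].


Let X = Σ_S X_S over the C(11, 7) = 330 subsets S of size 7, where X_S = 1 if the K_7 on S is monochromatic.
For a fixed S, the K_7 on S has C(7, 2) = 21 edges. P[all 21 edges red] = (1/2)^21, and likewise for blue, so P[monochromatic] = 2·(1/2)^21 = 2^{1 − 21} = 1/1048576.
By linearity of expectation: E[X] = C(11, 7) · 2^{1 − 21} = 330 · 1/1048576 = 165/524288.
Numerically: E[X] ≈ 0.000315.

E[X] = C(11,7)·2^(1−C(7,2)) = 165/524288 ≈ 0.000315.


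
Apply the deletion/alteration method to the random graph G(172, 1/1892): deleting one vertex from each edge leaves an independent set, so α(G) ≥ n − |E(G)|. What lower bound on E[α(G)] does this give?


E[|E(G)|] = C(172, 2)·p = 14706 · (1/1892) = 171/22.
E[α(G)] ≥ n − E[|E(G)|] = 172 − 171/22 = 3613/22.
Numerically: ≈ 164.227273.
(This is only a lower bound; the true E[α(G)] may be larger.)

E[α(G)] ≥ 3613/22 ≈ 164.227273.


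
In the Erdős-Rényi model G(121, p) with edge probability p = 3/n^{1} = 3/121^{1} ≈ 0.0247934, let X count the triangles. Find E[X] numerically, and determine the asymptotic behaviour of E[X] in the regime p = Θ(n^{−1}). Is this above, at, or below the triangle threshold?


Number of potential triangles: C(121, 3) = 287980.
Each occurs with probability p³ ≈ (0.0247934)³ ≈ 1.52407961e-05.
By linearity: E[X] = C(121, 3)·p³ ≈ 287980 · 1.52407961e-05 ≈ 4.389044.
Here α = 1, so p = 3/n is exactly at the triangle threshold p ~ 1/n. Asymptotically E[X] → c³/6 = 3³/6 = 9/2 ≈ 4.500000, a bounded constant. In this regime the triangle count is asymptotically Poisson(c³/6).

E[X] ≈ 4.389044; in regime p = Θ(1/n^{1}) E[X] stays bounded (at the triangle threshold p ~ 1/n).


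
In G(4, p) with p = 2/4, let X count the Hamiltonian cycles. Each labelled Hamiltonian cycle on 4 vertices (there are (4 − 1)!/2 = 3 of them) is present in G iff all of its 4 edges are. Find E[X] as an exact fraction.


K_4 has (4 − 1)!/2 = 3 labelled Hamiltonian cycles.
For each such Hamiltonian cycle H, let X_H = 1 if all 4 edges of H are present in G. Then P[X_H = 1] = p^{4} = (1/2)^{4} = 1/16.
By linearity: E[X] = Σ_H E[X_H] = 3 · p^{4} = 3 · 1/16 = 3/16.
Numerically: E[X] ≈ 0.1875.

E[X] = 3 · (1/2)^{4} = 3/16 ≈ 0.1875.


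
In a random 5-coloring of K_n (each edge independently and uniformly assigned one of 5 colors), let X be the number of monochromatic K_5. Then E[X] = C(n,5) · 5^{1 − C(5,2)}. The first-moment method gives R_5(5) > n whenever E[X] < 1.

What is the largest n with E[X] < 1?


We need C(n, 5) · 5^{1 − 10} < 1, i.e. C(n, 5) < 5^{10 − 1} = 1953125.
Check values of n near the boundary:
  n = 43: C(43, 5) = 962598; 962598 < 1953125? YES
  n = 44: C(44, 5) = 1086008; 1086008 < 1953125? YES
  n = 45: C(45, 5) = 1221759; 1221759 < 1953125? YES
  n = 46: C(46, 5) = 1370754; 1370754 < 1953125? YES
  n = 47: C(47, 5) = 1533939; 1533939 < 1953125? YES
  n = 48: C(48, 5) = 1712304; 1712304 < 1953125? YES
  n = 49: C(49, 5) = 1906884; 1906884 < 1953125? YES
  n = 50: C(50, 5) = 2118760; 2118760 < 1953125? NO
The largest n with C(n, 5) < 1953125 is n = 49 (where E[X] = 1906884/1953125 ≈ 0.976). Hence R_5(5) > 49, i.e. R_5(5) ≥ 50.

Largest n = 49; hence R_5(5) > 49.


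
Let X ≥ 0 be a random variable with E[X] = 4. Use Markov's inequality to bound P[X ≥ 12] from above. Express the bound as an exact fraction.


μ = E[X] = 4, a = 12.
Markov: P[X ≥ 12] ≤ μ/a = (4)/12 = 1/3.
Numerically: ≈ 0.333333.
(Since a = 12 > μ = 4.000000, the bound 1/3 is < 1 and informative.)

P[X ≥ 12] ≤ 1/3 ≈ 0.333333.


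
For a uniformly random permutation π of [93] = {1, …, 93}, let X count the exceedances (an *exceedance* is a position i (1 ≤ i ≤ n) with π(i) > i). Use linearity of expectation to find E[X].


Write X = Σ_{i=1}^{93} X_i, where X_i = 1_{π(i) > i}.
For each fixed i, π(i) is uniform over {1, …, 93} (marginal of a uniform permutation), so P[π(i) > i] = (n − i)/n. Summing: Σ_{i=1}^{93} (n − i)/n = (0 + 1 + … + 92)/93 = 93(93 − 1)/(2·93) = (93 − 1)/2.
Hence E[X] = Σ_{i=1}^{93} (93 − i)/93 = 46 ≈ 46.000000.

E[X] = 46 = 46.000000.


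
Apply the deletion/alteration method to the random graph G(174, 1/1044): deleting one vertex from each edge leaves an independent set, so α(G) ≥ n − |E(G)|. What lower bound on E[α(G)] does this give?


E[|E(G)|] = C(174, 2)·p = 15051 · (1/1044) = 173/12.
E[α(G)] ≥ n − E[|E(G)|] = 174 − 173/12 = 1915/12.
Numerically: ≈ 159.583333.
(This is only a lower bound; the true E[α(G)] may be larger.)

E[α(G)] ≥ 1915/12 ≈ 159.583333.


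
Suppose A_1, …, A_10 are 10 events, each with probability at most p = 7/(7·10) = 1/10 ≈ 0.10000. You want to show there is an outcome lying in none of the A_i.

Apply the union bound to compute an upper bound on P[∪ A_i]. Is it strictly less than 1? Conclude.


Union bound: P[∪_{i=1}^{10} A_i] ≤ Σ_i P[A_i] ≤ 10·p = 10·(1/10) = 1.
Numerically: 1 ≈ 1.00000.
Is 1 < 1? NO.
Since the bound 1 is ≥ 1, the union bound is uninformative here; it does NOT by itself certify existence.

10·p = 1 ≈ 1.00000; existence NOT certified by the union bound.


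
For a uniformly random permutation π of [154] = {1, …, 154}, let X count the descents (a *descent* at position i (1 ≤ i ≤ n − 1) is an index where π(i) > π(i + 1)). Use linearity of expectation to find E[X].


Write X = Σ X_I over i = 1, …, 153, with X_I the indicator of one descent.
There are 153 indicators.
For each fixed i, the pair (π(i), π(i+1)) is a uniformly random ordered pair of distinct values from {1, …, 154}; by symmetry P[π(i) > π(i+1)] = 1/2.
By linearity: E[X] = 153 · (1/2) = (154 − 1) · (1/2) = 153/2 ≈ 76.500000.

E[X] = 153/2 = 76.500000.


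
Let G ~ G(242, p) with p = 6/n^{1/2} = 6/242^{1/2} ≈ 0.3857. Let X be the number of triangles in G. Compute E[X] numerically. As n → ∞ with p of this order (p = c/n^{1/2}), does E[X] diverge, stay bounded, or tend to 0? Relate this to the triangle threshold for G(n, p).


Number of potential triangles: C(242, 3) = 2332880.
Each occurs with probability p³ ≈ (0.3857)³ ≈ 5.737606e-02.
By linearity: E[X] = C(242, 3)·p³ ≈ 2332880 · 5.737606e-02 ≈ 133851.4567.
Since α = 1/2 < 1, p = c/n^{1/2} ≫ 1/n is above the triangle threshold p ~ 1/n. Asymptotically E[X] ~ (c³/6)·n^{3(1−α)} = (6³/6)·n^{1.5} → ∞; triangles are abundant w.h.p.

E[X] ≈ 133851.4567; in regime p = Θ(1/n^{1/2}) E[X] diverges (above the triangle threshold p ~ 1/n).


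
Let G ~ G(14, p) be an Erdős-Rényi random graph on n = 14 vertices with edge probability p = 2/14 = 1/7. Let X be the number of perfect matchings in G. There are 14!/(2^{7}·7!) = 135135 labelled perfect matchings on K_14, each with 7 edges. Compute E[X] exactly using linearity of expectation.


K_14 has 14!/(2^{7}·7!) = 135135 labelled perfect matchings.
For each such perfect matching H, let X_H = 1 if all 7 edges of H are present in G. Then P[X_H = 1] = p^{7} = (1/7)^{7} = 1/823543.
By linearity: E[X] = Σ_H E[X_H] = 135135 · p^{7} = 135135 · 1/823543 = 19305/117649.
Numerically: E[X] ≈ 0.16409.

E[X] = 135135 · (1/7)^{7} = 19305/117649 ≈ 0.16409.


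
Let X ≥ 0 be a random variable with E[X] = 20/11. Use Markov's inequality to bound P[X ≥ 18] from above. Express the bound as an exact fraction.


μ = E[X] = 20/11, a = 18.
Markov: P[X ≥ 18] ≤ μ/a = (20/11)/18 = 10/99.
Numerically: ≈ 0.1010.
(Since a = 18 > μ = 1.8182, the bound 10/99 is < 1 and informative.)

P[X ≥ 18] ≤ 10/99 ≈ 0.1010.


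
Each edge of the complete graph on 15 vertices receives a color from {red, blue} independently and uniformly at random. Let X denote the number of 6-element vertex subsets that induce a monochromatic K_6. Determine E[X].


Let X = Σ_S X_S over the C(15, 6) = 5005 subsets S of size 6, where X_S = 1 if the K_6 on S is monochromatic.
For a fixed S, the K_6 on S has C(6, 2) = 15 edges. P[all 15 edges red] = (1/2)^15, and likewise for blue, so P[monochromatic] = 2·(1/2)^15 = 2^{1 − 15} = 1/16384.
By linearity: E[X] = C(15, 6) · 2^{1 − 15} = 5005 · 1/16384 = 5005/16384.
Numerically: E[X] ≈ 0.3055.

E[X] = C(15,6)·2^(1−C(6,2)) = 5005/16384 ≈ 0.3055.


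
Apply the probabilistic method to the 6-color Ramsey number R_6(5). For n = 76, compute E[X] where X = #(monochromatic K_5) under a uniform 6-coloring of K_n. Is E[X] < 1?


E[X] = C(76, 5) · 6^{1 − 10} = 18474840 · 6^{−9} = 18474840/10077696.
As a reduced fraction: E[X] = 256595/139968 ≈ 1.8332405.
Is E[X] < 1? NO.
Since E[X] ≥ 1, the first-moment bound is inconclusive at n = 76; it does NOT by itself certify R_6(5) > 76.

E[X] = 256595/139968 ≈ 1.8332405; E[X] ≥ 1; first-moment method inconclusive here.


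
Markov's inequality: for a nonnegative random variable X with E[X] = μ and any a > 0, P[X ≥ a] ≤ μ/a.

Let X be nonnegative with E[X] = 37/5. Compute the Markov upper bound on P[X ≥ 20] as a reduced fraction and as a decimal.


μ = E[X] = 37/5, a = 20.
Markov: P[X ≥ 20] ≤ μ/a = (37/5)/20 = 37/100.
Numerically: ≈ 0.370.
(Since a = 20 > μ = 7.400, the bound 37/100 is < 1 and informative.)

P[X ≥ 20] ≤ 37/100 ≈ 0.370.


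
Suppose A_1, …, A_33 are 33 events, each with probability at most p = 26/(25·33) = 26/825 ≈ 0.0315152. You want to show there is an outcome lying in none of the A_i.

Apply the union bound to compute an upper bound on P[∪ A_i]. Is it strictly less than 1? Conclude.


Union bound: P[∪_{i=1}^{33} A_i] ≤ Σ_i P[A_i] ≤ 33·p = 33·(26/825) = 26/25.
Numerically: 26/25 ≈ 1.0400000.
Is 26/25 < 1? NO.
Since the bound 26/25 is ≥ 1, the union bound is uninformative here; it does NOT by itself certify existence.

33·p = 26/25 ≈ 1.0400000; existence NOT certified by the union bound.


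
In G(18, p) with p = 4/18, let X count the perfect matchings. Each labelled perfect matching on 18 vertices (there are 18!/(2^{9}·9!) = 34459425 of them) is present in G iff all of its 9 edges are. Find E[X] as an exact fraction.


K_18 has 18!/(2^{9}·9!) = 34459425 labelled perfect matchings.
For each such perfect matching H, let X_H = 1 if all 9 edges of H are present in G. Then P[X_H = 1] = p^{9} = (2/9)^{9} = 512/387420489.
By linearity: E[X] = Σ_H E[X_H] = 34459425 · p^{9} = 34459425 · 512/387420489 = 217817600/4782969.
Numerically: E[X] ≈ 45.5.

E[X] = 34459425 · (2/9)^{9} = 217817600/4782969 ≈ 45.5.


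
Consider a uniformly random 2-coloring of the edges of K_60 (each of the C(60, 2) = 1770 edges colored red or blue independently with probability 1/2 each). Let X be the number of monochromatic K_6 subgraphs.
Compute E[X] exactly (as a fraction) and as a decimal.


Let X = Σ_S X_S over the C(60, 6) = 50063860 subsets S of size 6, where X_S = 1 if the K_6 on S is monochromatic.
For a fixed S, the K_6 on S has C(6, 2) = 15 edges. P[all 15 edges red] = (1/2)^15, and likewise for blue, so P[monochromatic] = 2·(1/2)^15 = 2^{1 − 15} = 1/16384.
By linearity: E[X] = C(60, 6) · 2^{1 − 15} = 50063860 · 1/16384 = 12515965/4096.
Numerically: E[X] ≈ 3055.65552.

E[X] = C(60,6)·2^(1−C(6,2)) = 12515965/4096 ≈ 3055.65552.


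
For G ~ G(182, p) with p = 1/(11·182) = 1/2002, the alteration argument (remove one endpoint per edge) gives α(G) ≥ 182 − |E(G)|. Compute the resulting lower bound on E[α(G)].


E[|E(G)|] = C(182, 2)·p = 16471 · (1/2002) = 181/22.
E[α(G)] ≥ n − E[|E(G)|] = 182 − 181/22 = 3823/22.
Numerically: ≈ 173.773.
(This is only a lower bound; the true E[α(G)] may be larger.)

E[α(G)] ≥ 3823/22 ≈ 173.773.


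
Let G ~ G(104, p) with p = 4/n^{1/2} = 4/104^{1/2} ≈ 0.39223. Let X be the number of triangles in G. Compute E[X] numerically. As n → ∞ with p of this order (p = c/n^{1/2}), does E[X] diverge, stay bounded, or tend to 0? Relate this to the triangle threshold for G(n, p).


Number of potential triangles: C(104, 3) = 182104.
Each occurs with probability p³ ≈ (0.39223)³ ≈ 6.0343426e-02.
By linearity: E[X] = C(104, 3)·p³ ≈ 182104 · 6.0343426e-02 ≈ 10988.77928.
Since α = 1/2 < 1, p = c/n^{1/2} ≫ 1/n is above the triangle threshold p ~ 1/n. Asymptotically E[X] ~ (c³/6)·n^{3(1−α)} = (4³/6)·n^{1.5} → ∞; triangles are abundant w.h.p.

E[X] ≈ 10988.77928; in regime p = Θ(1/n^{1/2}) E[X] diverges (above the triangle threshold p ~ 1/n).


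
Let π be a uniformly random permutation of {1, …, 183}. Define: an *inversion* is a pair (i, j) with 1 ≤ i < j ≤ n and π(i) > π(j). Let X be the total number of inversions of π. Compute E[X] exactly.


Write X = Σ X_I over the C(183, 2) = 16653 pairs i < j, with X_I the indicator of one inversion.
There are 16653 indicators.
For each fixed pair i < j, the values π(i) and π(j) are two distinct elements of {1, …, 183} in uniformly random order; by symmetry P[π(i) > π(j)] = 1/2.
By linearity: E[X] = 16653 · (1/2) = C(183, 2) · (1/2) = 16653/2 = 16653/2 ≈ 8326.500000.

E[X] = 16653/2 = 8326.500000.


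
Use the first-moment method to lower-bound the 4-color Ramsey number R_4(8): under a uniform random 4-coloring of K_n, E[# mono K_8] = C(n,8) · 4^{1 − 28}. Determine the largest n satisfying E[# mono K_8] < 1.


We need C(n, 8) · 4^{1 − 28} < 1, i.e. C(n, 8) < 4^{28 − 1} = 18014398509481984.
Check values of n near the boundary:
  n = 402: C(402, 8) = 15770615726749950; 15770615726749950 < 18014398509481984? YES
  n = 403: C(403, 8) = 16090020602228430; 16090020602228430 < 18014398509481984? YES
  n = 404: C(404, 8) = 16415071523485570; 16415071523485570 < 18014398509481984? YES
  n = 405: C(405, 8) = 16745853821188050; 16745853821188050 < 18014398509481984? YES
  n = 406: C(406, 8) = 17082453897995850; 17082453897995850 < 18014398509481984? YES
  n = 407: C(407, 8) = 17424959239309050; 17424959239309050 < 18014398509481984? YES
  n = 408: C(408, 8) = 17773458424095231; 17773458424095231 < 18014398509481984? YES
  n = 409: C(409, 8) = 18128041135797879; 18128041135797879 < 18014398509481984? NO
The largest n with C(n, 8) < 18014398509481984 is n = 408 (where E[X] = 17773458424095231/18014398509481984 ≈ 0.9866251). Hence R_4(8) > 408, i.e. R_4(8) ≥ 409.

Largest n = 408; hence R_4(8) > 408.


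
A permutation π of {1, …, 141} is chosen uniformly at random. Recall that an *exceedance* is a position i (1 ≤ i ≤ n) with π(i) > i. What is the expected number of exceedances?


Write X = Σ_{i=1}^{141} X_i, where X_i = 1_{π(i) > i}.
For each fixed i, π(i) is uniform over {1, …, 141} (marginal of a uniform permutation), so P[π(i) > i] = (n − i)/n. Summing: Σ_{i=1}^{141} (n − i)/n = (0 + 1 + … + 140)/141 = 141(141 − 1)/(2·141) = (141 − 1)/2.
Hence E[X] = Σ_{i=1}^{141} (141 − i)/141 = 70 ≈ 70.000000.

E[X] = 70 = 70.000000.


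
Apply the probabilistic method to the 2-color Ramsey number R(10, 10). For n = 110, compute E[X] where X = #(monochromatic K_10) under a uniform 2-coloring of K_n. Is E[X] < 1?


E[X] = C(110, 10) · 2^{1 − 45} = 46897636623981 · 2^{−44} = 46897636623981/17592186044416.
As a reduced fraction: E[X] = 46897636623981/17592186044416 ≈ 2.666.
Is E[X] < 1? NO.
Since E[X] ≥ 1, the first-moment bound is inconclusive at n = 110; it does NOT by itself certify R(10, 10) > 110.

E[X] = 46897636623981/17592186044416 ≈ 2.666; E[X] ≥ 1; first-moment method inconclusive here.


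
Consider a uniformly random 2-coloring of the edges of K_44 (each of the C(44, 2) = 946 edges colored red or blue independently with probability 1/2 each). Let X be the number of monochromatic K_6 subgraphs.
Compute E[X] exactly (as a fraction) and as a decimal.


Let X = Σ_S X_S over the C(44, 6) = 7059052 subsets S of size 6, where X_S = 1 if the K_6 on S is monochromatic.
For a fixed S, the K_6 on S has C(6, 2) = 15 edges. P[all 15 edges red] = (1/2)^15, and likewise for blue, so P[monochromatic] = 2·(1/2)^15 = 2^{1 − 15} = 1/16384.
By linearity of expectation: E[X] = C(44, 6) · 2^{1 − 15} = 7059052 · 1/16384 = 1764763/4096.
Numerically: E[X] ≈ 430.8503.

E[X] = C(44,6)·2^(1−C(6,2)) = 1764763/4096 ≈ 430.8503.


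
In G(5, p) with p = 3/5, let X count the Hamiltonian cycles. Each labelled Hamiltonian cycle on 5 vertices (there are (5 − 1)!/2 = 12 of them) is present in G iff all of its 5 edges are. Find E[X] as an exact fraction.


K_5 has (5 − 1)!/2 = 12 labelled Hamiltonian cycles.
For each such Hamiltonian cycle H, let X_H = 1 if all 5 edges of H are present in G. Then P[X_H = 1] = p^{5} = (3/5)^{5} = 243/3125.
Summing the indicators: E[X] = Σ_H E[X_H] = 12 · p^{5} = 12 · 243/3125 = 2916/3125.
Numerically: E[X] ≈ 0.9331.

E[X] = 12 · (3/5)^{5} = 2916/3125 ≈ 0.9331.


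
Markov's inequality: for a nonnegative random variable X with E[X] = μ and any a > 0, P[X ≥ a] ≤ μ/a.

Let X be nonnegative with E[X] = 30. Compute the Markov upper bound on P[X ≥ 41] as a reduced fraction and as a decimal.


μ = E[X] = 30, a = 41.
Markov: P[X ≥ 41] ≤ μ/a = (30)/41 = 30/41.
Numerically: ≈ 0.731707.
(Since a = 41 > μ = 30.000000, the bound 30/41 is < 1 and informative.)

P[X ≥ 41] ≤ 30/41 ≈ 0.731707.


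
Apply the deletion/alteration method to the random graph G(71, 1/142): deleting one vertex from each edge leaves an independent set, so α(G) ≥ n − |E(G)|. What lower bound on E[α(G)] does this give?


E[|E(G)|] = C(71, 2)·p = 2485 · (1/142) = 35/2.
E[α(G)] ≥ n − E[|E(G)|] = 71 − 35/2 = 107/2.
Numerically: ≈ 53.5000.
(This is only a lower bound; the true E[α(G)] may be larger.)

E[α(G)] ≥ 107/2 ≈ 53.5000.


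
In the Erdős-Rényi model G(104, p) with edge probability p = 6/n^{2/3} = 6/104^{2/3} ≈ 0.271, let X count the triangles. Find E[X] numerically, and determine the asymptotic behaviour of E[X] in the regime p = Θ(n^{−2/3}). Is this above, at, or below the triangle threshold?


Number of potential triangles: C(104, 3) = 182104.
Each occurs with probability p³ ≈ (0.271)³ ≈ 1.99704e-02.
By linearity: E[X] = C(104, 3)·p³ ≈ 182104 · 1.99704e-02 ≈ 3636.692.
Since α = 2/3 < 1, p = c/n^{2/3} ≫ 1/n is above the triangle threshold p ~ 1/n. Asymptotically E[X] ~ (c³/6)·n^{3(1−α)} = (6³/6)·n^{1} → ∞; triangles are abundant w.h.p.

E[X] ≈ 3636.692; in regime p = Θ(1/n^{2/3}) E[X] diverges (above the triangle threshold p ~ 1/n).


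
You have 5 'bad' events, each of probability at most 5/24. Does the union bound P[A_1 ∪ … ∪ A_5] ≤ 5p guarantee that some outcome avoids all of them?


Union bound: P[∪_{i=1}^{5} A_i] ≤ Σ_i P[A_i] ≤ 5·p = 5·(5/24) = 25/24.
Numerically: 25/24 ≈ 1.041667.
Is 25/24 < 1? NO.
Since the bound 25/24 is ≥ 1, the union bound is uninformative here; it does NOT by itself certify existence.

5·p = 25/24 ≈ 1.041667; existence NOT certified by the union bound.


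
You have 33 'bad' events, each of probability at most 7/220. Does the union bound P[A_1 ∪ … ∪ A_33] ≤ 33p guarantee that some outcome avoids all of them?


Union bound: P[∪_{i=1}^{33} A_i] ≤ Σ_i P[A_i] ≤ 33·p = 33·(7/220) = 21/20.
Numerically: 21/20 ≈ 1.05000.
Is 21/20 < 1? NO.
Since the bound 21/20 is ≥ 1, the union bound is uninformative here; it does NOT by itself certify existence.

33·p = 21/20 ≈ 1.05000; existence NOT certified by the union bound.


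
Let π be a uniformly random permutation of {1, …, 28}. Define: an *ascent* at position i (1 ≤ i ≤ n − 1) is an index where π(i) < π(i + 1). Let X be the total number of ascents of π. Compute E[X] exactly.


Write X = Σ X_I over i = 1, …, 27, with X_I the indicator of one ascent.
There are 27 indicators.
For each fixed i, the pair (π(i), π(i+1)) is a uniformly random ordered pair of distinct values from {1, …, 28}; by symmetry P[π(i) < π(i+1)] = 1/2.
By linearity: E[X] = 27 · (1/2) = (28 − 1) · (1/2) = 27/2 ≈ 13.500000.

E[X] = 27/2 = 13.500000.


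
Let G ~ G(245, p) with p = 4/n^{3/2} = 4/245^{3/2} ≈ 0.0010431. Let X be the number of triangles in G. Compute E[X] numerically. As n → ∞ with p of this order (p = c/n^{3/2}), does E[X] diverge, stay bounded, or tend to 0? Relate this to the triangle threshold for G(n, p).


Number of potential triangles: C(245, 3) = 2421090.
Each occurs with probability p³ ≈ (0.0010431)³ ≈ 1.1348347e-09.
By linearity: E[X] = C(245, 3)·p³ ≈ 2421090 · 1.1348347e-09 ≈ 0.00275.
Since α = 3/2 > 1, p = c/n^{3/2} = o(1/n) is below the triangle threshold p ~ 1/n. Asymptotically E[X] ~ (c³/6)·n^{3(1−α)} = (4³/6)·n^{-1.5} → 0, so by Markov's inequality G has no triangles w.h.p.

E[X] ≈ 0.00275; in regime p = Θ(1/n^{3/2}) E[X] tends to 0 (below the triangle threshold p ~ 1/n).


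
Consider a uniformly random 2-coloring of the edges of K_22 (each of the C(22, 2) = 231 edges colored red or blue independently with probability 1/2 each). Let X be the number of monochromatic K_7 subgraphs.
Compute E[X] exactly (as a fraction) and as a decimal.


Let X = Σ_S X_S over the C(22, 7) = 170544 subsets S of size 7, where X_S = 1 if the K_7 on S is monochromatic.
For a fixed S, the K_7 on S has C(7, 2) = 21 edges. P[all 21 edges red] = (1/2)^21, and likewise for blue, so P[monochromatic] = 2·(1/2)^21 = 2^{1 − 21} = 1/1048576.
By linearity of expectation: E[X] = C(22, 7) · 2^{1 − 21} = 170544 · 1/1048576 = 10659/65536.
Numerically: E[X] ≈ 0.162643.

E[X] = C(22,7)·2^(1−C(7,2)) = 10659/65536 ≈ 0.162643.


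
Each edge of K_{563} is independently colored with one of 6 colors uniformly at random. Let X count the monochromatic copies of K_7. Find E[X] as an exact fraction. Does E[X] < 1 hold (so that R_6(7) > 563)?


E[X] = C(563, 7) · 6^{1 − 21} = 3426622515769596 · 6^{−20} = 3426622515769596/3656158440062976.
As a reduced fraction: E[X] = 285551876314133/304679870005248 ≈ 0.93722.
Is E[X] < 1? YES.
Since E[X] < 1, there exists a 6-coloring of K_{563} with no monochromatic K_7; hence R_6(7) > 563.

E[X] = 285551876314133/304679870005248 ≈ 0.93722; E[X] < 1, so R_6(7) > 563.


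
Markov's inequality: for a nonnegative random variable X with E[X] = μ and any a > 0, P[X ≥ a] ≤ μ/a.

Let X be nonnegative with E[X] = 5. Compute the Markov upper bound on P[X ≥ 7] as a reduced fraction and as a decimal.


μ = E[X] = 5, a = 7.
Markov: P[X ≥ 7] ≤ μ/a = (5)/7 = 5/7.
Numerically: ≈ 0.71429.
(Since a = 7 > μ = 5.00000, the bound 5/7 is < 1 and informative.)

P[X ≥ 7] ≤ 5/7 ≈ 0.71429.


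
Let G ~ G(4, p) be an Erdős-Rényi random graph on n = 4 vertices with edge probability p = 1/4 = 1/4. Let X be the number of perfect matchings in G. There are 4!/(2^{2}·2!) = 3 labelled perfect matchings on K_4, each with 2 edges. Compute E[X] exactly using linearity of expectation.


K_4 has 4!/(2^{2}·2!) = 3 labelled perfect matchings.
For each such perfect matching H, let X_H = 1 if all 2 edges of H are present in G. Then P[X_H = 1] = p^{2} = (1/4)^{2} = 1/16.
Summing the indicators: E[X] = Σ_H E[X_H] = 3 · p^{2} = 3 · 1/16 = 3/16.
Numerically: E[X] ≈ 0.188.

E[X] = 3 · (1/4)^{2} = 3/16 ≈ 0.188.


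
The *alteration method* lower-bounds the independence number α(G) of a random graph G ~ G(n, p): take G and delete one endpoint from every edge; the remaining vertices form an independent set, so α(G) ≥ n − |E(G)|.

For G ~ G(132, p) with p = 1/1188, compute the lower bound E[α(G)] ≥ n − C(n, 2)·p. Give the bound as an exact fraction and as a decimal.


E[|E(G)|] = C(132, 2)·p = 8646 · (1/1188) = 131/18.
E[α(G)] ≥ n − E[|E(G)|] = 132 − 131/18 = 2245/18.
Numerically: ≈ 124.72222.
(This is only a lower bound; the true E[α(G)] may be larger.)

E[α(G)] ≥ 2245/18 ≈ 124.72222.


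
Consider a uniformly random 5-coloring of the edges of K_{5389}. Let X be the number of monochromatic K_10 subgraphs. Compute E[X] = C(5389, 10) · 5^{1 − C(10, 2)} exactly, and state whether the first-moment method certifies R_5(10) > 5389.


E[X] = C(5389, 10) · 5^{1 − 45} = 5645340767466558997768874792926 · 5^{−44} = 5645340767466558997768874792926/5684341886080801486968994140625.
As a reduced fraction: E[X] = 5645340767466558997768874792926/5684341886080801486968994140625 ≈ 0.9931389.
Is E[X] < 1? YES.
Since E[X] < 1, there exists a 5-coloring of K_{5389} with no monochromatic K_10; hence R_5(10) > 5389.

E[X] = 5645340767466558997768874792926/5684341886080801486968994140625 ≈ 0.9931389; E[X] < 1, so R_5(10) > 5389.


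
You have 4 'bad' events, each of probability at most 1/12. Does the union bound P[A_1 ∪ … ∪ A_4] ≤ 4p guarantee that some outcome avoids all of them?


Union bound: P[∪_{i=1}^{4} A_i] ≤ Σ_i P[A_i] ≤ 4·p = 4·(1/12) = 1/3.
Numerically: 1/3 ≈ 0.3333333.
Is 1/3 < 1? YES.
Since P[∪ A_i] ≤ 1/3 < 1, the complement has P[∩ A_i^c] ≥ 1 − 1/3 = 2/3 > 0, so some outcome avoids every A_i.

4·p = 1/3 ≈ 0.3333333; existence CERTIFIED by the union bound.


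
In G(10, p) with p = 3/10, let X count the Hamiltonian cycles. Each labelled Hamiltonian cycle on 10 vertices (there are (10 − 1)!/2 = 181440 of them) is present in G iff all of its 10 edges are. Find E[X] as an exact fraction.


K_10 has (10 − 1)!/2 = 181440 labelled Hamiltonian cycles.
For each such Hamiltonian cycle H, let X_H = 1 if all 10 edges of H are present in G. Then P[X_H = 1] = p^{10} = (3/10)^{10} = 59049/10000000000.
By linearity: E[X] = Σ_H E[X_H] = 181440 · p^{10} = 181440 · 59049/10000000000 = 33480783/31250000.
Numerically: E[X] ≈ 1.07139.

E[X] = 181440 · (3/10)^{10} = 33480783/31250000 ≈ 1.07139.


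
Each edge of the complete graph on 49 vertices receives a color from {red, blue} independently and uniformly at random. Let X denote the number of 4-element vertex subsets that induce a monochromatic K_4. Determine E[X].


Let X = Σ_S X_S over the C(49, 4) = 211876 subsets S of size 4, where X_S = 1 if the K_4 on S is monochromatic.
For a fixed S, the K_4 on S has C(4, 2) = 6 edges. P[all 6 edges red] = (1/2)^6, and likewise for blue, so P[monochromatic] = 2·(1/2)^6 = 2^{1 − 6} = 1/32.
By linearity of expectation: E[X] = C(49, 4) · 2^{1 − 6} = 211876 · 1/32 = 52969/8.
Numerically: E[X] ≈ 6621.12500.

E[X] = C(49,4)·2^(1−C(4,2)) = 52969/8 ≈ 6621.12500.


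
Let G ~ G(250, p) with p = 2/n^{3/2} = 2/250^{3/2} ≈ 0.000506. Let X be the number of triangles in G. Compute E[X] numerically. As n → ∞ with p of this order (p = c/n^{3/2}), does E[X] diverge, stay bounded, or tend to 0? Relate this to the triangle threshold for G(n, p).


Number of potential triangles: C(250, 3) = 2573000.
Each occurs with probability p³ ≈ (0.000506)³ ≈ 1.295269e-10.
By linearity: E[X] = C(250, 3)·p³ ≈ 2573000 · 1.295269e-10 ≈ 0.0003.
Since α = 3/2 > 1, p = c/n^{3/2} = o(1/n) is below the triangle threshold p ~ 1/n. Asymptotically E[X] ~ (c³/6)·n^{3(1−α)} = (2³/6)·n^{-1.5} → 0, so by Markov's inequality G has no triangles w.h.p.

E[X] ≈ 0.0003; in regime p = Θ(1/n^{3/2}) E[X] tends to 0 (below the triangle threshold p ~ 1/n).


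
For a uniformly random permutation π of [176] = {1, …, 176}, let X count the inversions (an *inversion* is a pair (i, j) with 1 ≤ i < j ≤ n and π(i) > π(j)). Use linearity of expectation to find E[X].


Write X = Σ X_I over the C(176, 2) = 15400 pairs i < j, with X_I the indicator of one inversion.
There are 15400 indicators.
For each fixed pair i < j, the values π(i) and π(j) are two distinct elements of {1, …, 176} in uniformly random order; by symmetry P[π(i) > π(j)] = 1/2.
By linearity: E[X] = 15400 · (1/2) = C(176, 2) · (1/2) = 15400/2 = 7700 ≈ 7700.000.

E[X] = 7700 = 7700.000.


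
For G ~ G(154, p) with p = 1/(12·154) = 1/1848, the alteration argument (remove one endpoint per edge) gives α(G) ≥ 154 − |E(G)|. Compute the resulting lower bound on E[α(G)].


E[|E(G)|] = C(154, 2)·p = 11781 · (1/1848) = 51/8.
E[α(G)] ≥ n − E[|E(G)|] = 154 − 51/8 = 1181/8.
Numerically: ≈ 147.62500.
(This is only a lower bound; the true E[α(G)] may be larger.)

E[α(G)] ≥ 1181/8 ≈ 147.62500.


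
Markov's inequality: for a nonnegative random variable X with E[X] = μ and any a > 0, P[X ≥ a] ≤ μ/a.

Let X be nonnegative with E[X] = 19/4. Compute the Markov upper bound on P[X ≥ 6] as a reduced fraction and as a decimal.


μ = E[X] = 19/4, a = 6.
Markov: P[X ≥ 6] ≤ μ/a = (19/4)/6 = 19/24.
Numerically: ≈ 0.79167.
(Since a = 6 > μ = 4.75000, the bound 19/24 is < 1 and informative.)

P[X ≥ 6] ≤ 19/24 ≈ 0.79167.


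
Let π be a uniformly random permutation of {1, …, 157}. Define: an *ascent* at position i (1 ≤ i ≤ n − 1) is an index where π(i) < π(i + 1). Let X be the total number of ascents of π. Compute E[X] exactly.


Write X = Σ X_I over i = 1, …, 156, with X_I the indicator of one ascent.
There are 156 indicators.
For each fixed i, the pair (π(i), π(i+1)) is a uniformly random ordered pair of distinct values from {1, …, 157}; by symmetry P[π(i) < π(i+1)] = 1/2.
By linearity: E[X] = 156 · (1/2) = (157 − 1) · (1/2) = 78 ≈ 78.0000.

E[X] = 78 = 78.0000.


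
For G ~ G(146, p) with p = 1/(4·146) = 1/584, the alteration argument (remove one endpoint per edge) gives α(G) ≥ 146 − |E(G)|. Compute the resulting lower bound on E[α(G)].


E[|E(G)|] = C(146, 2)·p = 10585 · (1/584) = 145/8.
E[α(G)] ≥ n − E[|E(G)|] = 146 − 145/8 = 1023/8.
Numerically: ≈ 127.875.
(This is only a lower bound; the true E[α(G)] may be larger.)

E[α(G)] ≥ 1023/8 ≈ 127.875.


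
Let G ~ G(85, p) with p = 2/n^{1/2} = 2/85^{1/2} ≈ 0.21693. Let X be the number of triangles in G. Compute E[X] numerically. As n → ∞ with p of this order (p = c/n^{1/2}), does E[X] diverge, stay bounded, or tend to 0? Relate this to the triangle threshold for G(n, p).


Number of potential triangles: C(85, 3) = 98770.
Each occurs with probability p³ ≈ (0.21693)³ ≈ 1.02084921e-02.
By linearity: E[X] = C(85, 3)·p³ ≈ 98770 · 1.02084921e-02 ≈ 1008.292768.
Since α = 1/2 < 1, p = c/n^{1/2} ≫ 1/n is above the triangle threshold p ~ 1/n. Asymptotically E[X] ~ (c³/6)·n^{3(1−α)} = (2³/6)·n^{1.5} → ∞; triangles are abundant w.h.p.

E[X] ≈ 1008.292768; in regime p = Θ(1/n^{1/2}) E[X] diverges (above the triangle threshold p ~ 1/n).


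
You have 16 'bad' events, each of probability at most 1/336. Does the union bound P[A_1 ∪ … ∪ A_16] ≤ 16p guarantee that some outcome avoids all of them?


Union bound: P[∪_{i=1}^{16} A_i] ≤ Σ_i P[A_i] ≤ 16·p = 16·(1/336) = 1/21.
Numerically: 1/21 ≈ 0.04762.
Is 1/21 < 1? YES.
Since P[∪ A_i] ≤ 1/21 < 1, the complement has P[∩ A_i^c] ≥ 1 − 1/21 = 20/21 > 0, so some outcome avoids every A_i.

16·p = 1/21 ≈ 0.04762; existence CERTIFIED by the union bound.


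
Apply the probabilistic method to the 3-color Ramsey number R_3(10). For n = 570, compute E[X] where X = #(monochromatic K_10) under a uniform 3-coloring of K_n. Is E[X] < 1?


E[X] = C(570, 10) · 3^{1 − 45} = 921524823451961408691 · 3^{−44} = 921524823451961408691/984770902183611232881.
As a reduced fraction: E[X] = 34130549016739311433/36472996377170786403 ≈ 0.93578.
Is E[X] < 1? YES.
Since E[X] < 1, there exists a 3-coloring of K_{570} with no monochromatic K_10; hence R_3(10) > 570.

E[X] = 34130549016739311433/36472996377170786403 ≈ 0.93578; E[X] < 1, so R_3(10) > 570.


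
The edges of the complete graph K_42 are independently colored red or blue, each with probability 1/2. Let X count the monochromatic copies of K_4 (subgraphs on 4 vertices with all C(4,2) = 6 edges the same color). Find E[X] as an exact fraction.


Let X = Σ_S X_S over the C(42, 4) = 111930 subsets S of size 4, where X_S = 1 if the K_4 on S is monochromatic.
For a fixed S, the K_4 on S has C(4, 2) = 6 edges. P[all 6 edges red] = (1/2)^6, and likewise for blue, so P[monochromatic] = 2·(1/2)^6 = 2^{1 − 6} = 1/32.
Summing: E[X] = C(42, 4) · 2^{1 − 6} = 111930 · 1/32 = 55965/16.
Numerically: E[X] ≈ 3497.8125.

E[X] = C(42,4)·2^(1−C(4,2)) = 55965/16 ≈ 3497.8125.


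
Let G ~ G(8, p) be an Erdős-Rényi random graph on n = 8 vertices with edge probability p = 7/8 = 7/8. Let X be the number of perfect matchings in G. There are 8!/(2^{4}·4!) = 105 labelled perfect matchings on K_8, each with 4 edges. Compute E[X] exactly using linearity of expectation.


K_8 has 8!/(2^{4}·4!) = 105 labelled perfect matchings.
For each such perfect matching H, let X_H = 1 if all 4 edges of H are present in G. Then P[X_H = 1] = p^{4} = (7/8)^{4} = 2401/4096.
By linearity of expectation: E[X] = Σ_H E[X_H] = 105 · p^{4} = 105 · 2401/4096 = 252105/4096.
Numerically: E[X] ≈ 61.549.

E[X] = 105 · (7/8)^{4} = 252105/4096 ≈ 61.549.
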